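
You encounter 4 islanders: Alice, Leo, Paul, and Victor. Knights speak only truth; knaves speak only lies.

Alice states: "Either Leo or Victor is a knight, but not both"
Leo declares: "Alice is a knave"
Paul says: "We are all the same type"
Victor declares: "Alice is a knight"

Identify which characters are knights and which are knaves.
Alice is a knight.
Leo is a knave.
Paul is a knave.
Victor is a knight.

Verification:
- Alice (knight) says "Either Leo or Victor is a knight, but not both" - this is TRUE because Leo is a knave and Victor is a knight.
- Leo (knave) says "Alice is a knave" - this is FALSE (a lie) because Alice is a knight.
- Paul (knave) says "We are all the same type" - this is FALSE (a lie) because Alice and Victor are knights and Leo and Paul are knaves.
- Victor (knight) says "Alice is a knight" - this is TRUE because Alice is a knight.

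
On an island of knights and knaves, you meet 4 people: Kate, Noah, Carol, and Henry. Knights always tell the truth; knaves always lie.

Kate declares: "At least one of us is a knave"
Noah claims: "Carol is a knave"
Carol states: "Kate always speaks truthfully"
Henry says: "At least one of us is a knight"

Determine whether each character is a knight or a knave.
Kate is a knight.
Noah is a knave.
Carol is a knight.
Henry is a knight.

Verification:
- Kate (knight) says "At least one of us is a knave" - this is TRUE because Noah is a knave.
- Noah (knave) says "Carol is a knave" - this is FALSE (a lie) because Carol is a knight.
- Carol (knight) says "Kate always speaks truthfully" - this is TRUE because Kate is a knight.
- Henry (knight) says "At least one of us is a knight" - this is TRUE because Kate, Carol, and Henry are knights.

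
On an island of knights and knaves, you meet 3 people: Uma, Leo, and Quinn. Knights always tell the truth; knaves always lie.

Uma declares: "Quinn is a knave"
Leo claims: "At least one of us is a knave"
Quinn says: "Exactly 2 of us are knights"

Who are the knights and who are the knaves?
Uma is a knave.
Leo is a knight.
Quinn is a knight.

Verification:
- Uma (knave) says "Quinn is a knave" - this is FALSE (a lie) because Quinn is a knight.
- Leo (knight) says "At least one of us is a knave" - this is TRUE because Uma is a knave.
- Quinn (knight) says "Exactly 2 of us are knights" - this is TRUE because there are 2 knights.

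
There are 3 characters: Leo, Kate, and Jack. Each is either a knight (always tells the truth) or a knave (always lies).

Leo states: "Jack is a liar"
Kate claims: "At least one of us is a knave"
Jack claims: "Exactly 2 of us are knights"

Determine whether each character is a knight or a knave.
Leo is a knave.
Kate is a knight.
Jack is a knight.

Verification:
- Leo (knave) says "Jack is a liar" - this is FALSE (a lie) because Jack is a knight.
- Kate (knight) says "At least one of us is a knave" - this is TRUE because Leo is a knave.
- Jack (knight) says "Exactly 2 of us are knights" - this is TRUE because there are 2 knights.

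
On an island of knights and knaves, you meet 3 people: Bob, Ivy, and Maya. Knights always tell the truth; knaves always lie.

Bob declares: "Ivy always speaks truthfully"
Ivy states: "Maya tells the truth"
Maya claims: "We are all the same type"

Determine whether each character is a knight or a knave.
Bob is a knight.
Ivy is a knight.
Maya is a knight.

Verification:
- Bob (knight) says "Ivy always speaks truthfully" - this is TRUE because Ivy is a knight.
- Ivy (knight) says "Maya tells the truth" - this is TRUE because Maya is a knight.
- Maya (knight) says "We are all the same type" - this is TRUE because Bob, Ivy, and Maya are knights.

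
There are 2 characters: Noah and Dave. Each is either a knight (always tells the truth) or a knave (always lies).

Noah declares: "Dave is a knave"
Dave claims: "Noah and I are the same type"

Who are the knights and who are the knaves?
Noah is a knight.
Dave is a knave.

Verification:
- Noah (knight) says "Dave is a knave" - this is TRUE because Dave is a knave.
- Dave (knave) says "Noah and I are the same type" - this is FALSE (a lie) because Dave is a knave and Noah is a knight.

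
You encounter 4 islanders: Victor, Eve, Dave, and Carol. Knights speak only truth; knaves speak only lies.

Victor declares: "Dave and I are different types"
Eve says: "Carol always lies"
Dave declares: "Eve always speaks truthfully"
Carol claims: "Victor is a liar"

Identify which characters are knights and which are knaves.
Victor is a knave.
Eve is a knave.
Dave is a knave.
Carol is a knight.

Verification:
- Victor (knave) says "Dave and I are different types" - this is FALSE (a lie) because Victor is a knave and Dave is a knave.
- Eve (knave) says "Carol always lies" - this is FALSE (a lie) because Carol is a knight.
- Dave (knave) says "Eve always speaks truthfully" - this is FALSE (a lie) because Eve is a knave.
- Carol (knight) says "Victor is a liar" - this is TRUE because Victor is a knave.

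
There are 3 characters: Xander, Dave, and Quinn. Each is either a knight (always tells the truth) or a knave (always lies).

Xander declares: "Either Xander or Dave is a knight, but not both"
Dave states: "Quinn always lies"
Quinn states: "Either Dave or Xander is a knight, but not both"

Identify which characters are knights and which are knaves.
Xander is a knight.
Dave is a knave.
Quinn is a knight.

Verification:
- Xander (knight) says "Either Xander or Dave is a knight, but not both" - this is TRUE because Xander is a knight and Dave is a knave.
- Dave (knave) says "Quinn always lies" - this is FALSE (a lie) because Quinn is a knight.
- Quinn (knight) says "Either Dave or Xander is a knight, but not both" - this is TRUE because Dave is a knave and Xander is a knight.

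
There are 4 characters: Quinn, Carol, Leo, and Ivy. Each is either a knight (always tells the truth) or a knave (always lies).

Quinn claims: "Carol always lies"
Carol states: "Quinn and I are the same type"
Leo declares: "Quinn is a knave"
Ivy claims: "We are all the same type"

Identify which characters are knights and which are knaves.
Quinn is a knight.
Carol is a knave.
Leo is a knave.
Ivy is a knave.

Verification:
- Quinn (knight) says "Carol always lies" - this is TRUE because Carol is a knave.
- Carol (knave) says "Quinn and I are the same type" - this is FALSE (a lie) because Carol is a knave and Quinn is a knight.
- Leo (knave) says "Quinn is a knave" - this is FALSE (a lie) because Quinn is a knight.
- Ivy (knave) says "We are all the same type" - this is FALSE (a lie) because Quinn is a knight and Carol, Leo, and Ivy are knaves.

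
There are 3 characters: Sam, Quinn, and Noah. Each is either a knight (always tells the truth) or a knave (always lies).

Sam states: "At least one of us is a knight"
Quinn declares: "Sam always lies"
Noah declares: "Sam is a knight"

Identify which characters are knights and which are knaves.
Sam is a knight.
Quinn is a knave.
Noah is a knight.

Verification:
- Sam (knight) says "At least one of us is a knight" - this is TRUE because Sam and Noah are knights.
- Quinn (knave) says "Sam always lies" - this is FALSE (a lie) because Sam is a knight.
- Noah (knight) says "Sam is a knight" - this is TRUE because Sam is a knight.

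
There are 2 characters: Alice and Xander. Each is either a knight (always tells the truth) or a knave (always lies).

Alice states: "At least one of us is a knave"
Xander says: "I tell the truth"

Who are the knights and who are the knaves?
Alice is a knight.
Xander is a knave.

Verification:
- Alice (knight) says "At least one of us is a knave" - this is TRUE because Xander is a knave.
- Xander (knave) says "I tell the truth" - this is FALSE (a lie) because Xander is a knave.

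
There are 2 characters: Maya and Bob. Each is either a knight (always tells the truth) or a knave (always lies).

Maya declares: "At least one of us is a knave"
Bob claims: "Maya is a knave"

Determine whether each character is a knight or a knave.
Maya is a knight.
Bob is a knave.

Verification:
- Maya (knight) says "At least one of us is a knave" - this is TRUE because Bob is a knave.
- Bob (knave) says "Maya is a knave" - this is FALSE (a lie) because Maya is a knight.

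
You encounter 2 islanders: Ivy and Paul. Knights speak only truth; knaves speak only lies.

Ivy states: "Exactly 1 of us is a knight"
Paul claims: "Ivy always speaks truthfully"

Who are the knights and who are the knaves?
Ivy is a knave.
Paul is a knave.

Verification:
- Ivy (knave) says "Exactly 1 of us is a knight" - this is FALSE (a lie) because there are 0 knights.
- Paul (knave) says "Ivy always speaks truthfully" - this is FALSE (a lie) because Ivy is a knave.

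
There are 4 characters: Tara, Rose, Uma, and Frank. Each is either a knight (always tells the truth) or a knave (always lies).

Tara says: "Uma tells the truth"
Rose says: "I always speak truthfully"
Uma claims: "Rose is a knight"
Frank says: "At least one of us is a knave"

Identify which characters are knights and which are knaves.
Tara is a knave.
Rose is a knave.
Uma is a knave.
Frank is a knight.

Verification:
- Tara (knave) says "Uma tells the truth" - this is FALSE (a lie) because Uma is a knave.
- Rose (knave) says "I always speak truthfully" - this is FALSE (a lie) because Rose is a knave.
- Uma (knave) says "Rose is a knight" - this is FALSE (a lie) because Rose is a knave.
- Frank (knight) says "At least one of us is a knave" - this is TRUE because Tara, Rose, and Uma are knaves.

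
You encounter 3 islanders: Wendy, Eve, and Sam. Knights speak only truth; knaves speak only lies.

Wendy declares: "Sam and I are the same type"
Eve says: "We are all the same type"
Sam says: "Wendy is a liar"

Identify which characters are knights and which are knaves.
Wendy is a knave.
Eve is a knave.
Sam is a knight.

Verification:
- Wendy (knave) says "Sam and I are the same type" - this is FALSE (a lie) because Wendy is a knave and Sam is a knight.
- Eve (knave) says "We are all the same type" - this is FALSE (a lie) because Sam is a knight and Wendy and Eve are knaves.
- Sam (knight) says "Wendy is a liar" - this is TRUE because Wendy is a knave.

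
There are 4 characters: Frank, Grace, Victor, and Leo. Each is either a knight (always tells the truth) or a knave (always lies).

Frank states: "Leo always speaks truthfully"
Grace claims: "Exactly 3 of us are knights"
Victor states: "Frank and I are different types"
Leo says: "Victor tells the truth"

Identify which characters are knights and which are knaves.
Frank is a knave.
Grace is a knave.
Victor is a knave.
Leo is a knave.

Verification:
- Frank (knave) says "Leo always speaks truthfully" - this is FALSE (a lie) because Leo is a knave.
- Grace (knave) says "Exactly 3 of us are knights" - this is FALSE (a lie) because there are 0 knights.
- Victor (knave) says "Frank and I are different types" - this is FALSE (a lie) because Victor is a knave and Frank is a knave.
- Leo (knave) says "Victor tells the truth" - this is FALSE (a lie) because Victor is a knave.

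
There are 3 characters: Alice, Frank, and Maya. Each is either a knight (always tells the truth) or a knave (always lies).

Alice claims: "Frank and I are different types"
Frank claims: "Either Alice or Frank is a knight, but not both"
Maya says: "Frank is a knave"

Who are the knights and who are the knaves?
Alice is a knave.
Frank is a knave.
Maya is a knight.

Verification:
- Alice (knave) says "Frank and I are different types" - this is FALSE (a lie) because Alice is a knave and Frank is a knave.
- Frank (knave) says "Either Alice or Frank is a knight, but not both" - this is FALSE (a lie) because Alice is a knave and Frank is a knave.
- Maya (knight) says "Frank is a knave" - this is TRUE because Frank is a knave.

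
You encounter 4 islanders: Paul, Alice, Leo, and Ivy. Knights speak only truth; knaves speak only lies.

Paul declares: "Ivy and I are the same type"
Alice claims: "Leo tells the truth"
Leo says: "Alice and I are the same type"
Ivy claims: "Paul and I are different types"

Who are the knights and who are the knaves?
Paul is a knave.
Alice is a knight.
Leo is a knight.
Ivy is a knight.

Verification:
- Paul (knave) says "Ivy and I are the same type" - this is FALSE (a lie) because Paul is a knave and Ivy is a knight.
- Alice (knight) says "Leo tells the truth" - this is TRUE because Leo is a knight.
- Leo (knight) says "Alice and I are the same type" - this is TRUE because Leo is a knight and Alice is a knight.
- Ivy (knight) says "Paul and I are different types" - this is TRUE because Ivy is a knight and Paul is a knave.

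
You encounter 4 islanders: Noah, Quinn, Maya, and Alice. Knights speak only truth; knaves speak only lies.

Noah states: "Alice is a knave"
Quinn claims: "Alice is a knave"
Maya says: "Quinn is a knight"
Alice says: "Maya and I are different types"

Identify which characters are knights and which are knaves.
Noah is a knave.
Quinn is a knave.
Maya is a knave.
Alice is a knight.

Verification:
- Noah (knave) says "Alice is a knave" - this is FALSE (a lie) because Alice is a knight.
- Quinn (knave) says "Alice is a knave" - this is FALSE (a lie) because Alice is a knight.
- Maya (knave) says "Quinn is a knight" - this is FALSE (a lie) because Quinn is a knave.
- Alice (knight) says "Maya and I are different types" - this is TRUE because Alice is a knight and Maya is a knave.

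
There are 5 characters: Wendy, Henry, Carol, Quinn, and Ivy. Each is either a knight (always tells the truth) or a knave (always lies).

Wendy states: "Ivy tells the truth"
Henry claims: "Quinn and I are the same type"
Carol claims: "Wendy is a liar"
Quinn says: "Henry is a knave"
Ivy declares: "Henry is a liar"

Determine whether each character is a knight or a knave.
Wendy is a knight.
Henry is a knave.
Carol is a knave.
Quinn is a knight.
Ivy is a knight.

Verification:
- Wendy (knight) says "Ivy tells the truth" - this is TRUE because Ivy is a knight.
- Henry (knave) says "Quinn and I are the same type" - this is FALSE (a lie) because Henry is a knave and Quinn is a knight.
- Carol (knave) says "Wendy is a liar" - this is FALSE (a lie) because Wendy is a knight.
- Quinn (knight) says "Henry is a knave" - this is TRUE because Henry is a knave.
- Ivy (knight) says "Henry is a liar" - this is TRUE because Henry is a knave.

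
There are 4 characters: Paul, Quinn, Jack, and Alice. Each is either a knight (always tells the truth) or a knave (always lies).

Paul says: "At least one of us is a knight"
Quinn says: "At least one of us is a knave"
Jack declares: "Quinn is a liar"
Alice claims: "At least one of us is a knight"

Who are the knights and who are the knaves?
Paul is a knight.
Quinn is a knight.
Jack is a knave.
Alice is a knight.

Verification:
- Paul (knight) says "At least one of us is a knight" - this is TRUE because Paul, Quinn, and Alice are knights.
- Quinn (knight) says "At least one of us is a knave" - this is TRUE because Jack is a knave.
- Jack (knave) says "Quinn is a liar" - this is FALSE (a lie) because Quinn is a knight.
- Alice (knight) says "At least one of us is a knight" - this is TRUE because Paul, Quinn, and Alice are knights.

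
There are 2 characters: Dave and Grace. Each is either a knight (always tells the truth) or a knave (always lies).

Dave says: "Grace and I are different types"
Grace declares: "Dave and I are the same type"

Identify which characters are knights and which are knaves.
Dave is a knight.
Grace is a knave.

Verification:
- Dave (knight) says "Grace and I are different types" - this is TRUE because Dave is a knight and Grace is a knave.
- Grace (knave) says "Dave and I are the same type" - this is FALSE (a lie) because Grace is a knave and Dave is a knight.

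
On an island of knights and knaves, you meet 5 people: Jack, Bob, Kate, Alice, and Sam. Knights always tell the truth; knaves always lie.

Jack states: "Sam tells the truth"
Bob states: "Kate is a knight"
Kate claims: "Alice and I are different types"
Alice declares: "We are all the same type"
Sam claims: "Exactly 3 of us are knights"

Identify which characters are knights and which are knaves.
Jack is a knave.
Bob is a knight.
Kate is a knight.
Alice is a knave.
Sam is a knave.

Verification:
- Jack (knave) says "Sam tells the truth" - this is FALSE (a lie) because Sam is a knave.
- Bob (knight) says "Kate is a knight" - this is TRUE because Kate is a knight.
- Kate (knight) says "Alice and I are different types" - this is TRUE because Kate is a knight and Alice is a knave.
- Alice (knave) says "We are all the same type" - this is FALSE (a lie) because Bob and Kate are knights and Jack, Alice, and Sam are knaves.
- Sam (knave) says "Exactly 3 of us are knights" - this is FALSE (a lie) because there are 2 knights.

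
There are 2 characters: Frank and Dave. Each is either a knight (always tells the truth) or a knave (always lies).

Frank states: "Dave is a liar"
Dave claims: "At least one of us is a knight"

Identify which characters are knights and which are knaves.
Frank is a knave.
Dave is a knight.

Verification:
- Frank (knave) says "Dave is a liar" - this is FALSE (a lie) because Dave is a knight.
- Dave (knight) says "At least one of us is a knight" - this is TRUE because Dave is a knight.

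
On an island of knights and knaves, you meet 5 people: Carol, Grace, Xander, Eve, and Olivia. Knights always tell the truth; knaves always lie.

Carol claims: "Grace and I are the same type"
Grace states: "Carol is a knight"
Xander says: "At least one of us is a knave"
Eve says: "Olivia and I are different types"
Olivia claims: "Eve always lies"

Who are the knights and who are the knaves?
Carol is a knight.
Grace is a knight.
Xander is a knight.
Eve is a knight.
Olivia is a knave.

Verification:
- Carol (knight) says "Grace and I are the same type" - this is TRUE because Carol is a knight and Grace is a knight.
- Grace (knight) says "Carol is a knight" - this is TRUE because Carol is a knight.
- Xander (knight) says "At least one of us is a knave" - this is TRUE because Olivia is a knave.
- Eve (knight) says "Olivia and I are different types" - this is TRUE because Eve is a knight and Olivia is a knave.
- Olivia (knave) says "Eve always lies" - this is FALSE (a lie) because Eve is a knight.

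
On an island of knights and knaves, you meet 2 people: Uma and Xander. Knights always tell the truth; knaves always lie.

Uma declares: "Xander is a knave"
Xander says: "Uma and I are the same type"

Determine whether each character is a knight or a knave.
Uma is a knight.
Xander is a knave.

Verification:
- Uma (knight) says "Xander is a knave" - this is TRUE because Xander is a knave.
- Xander (knave) says "Uma and I are the same type" - this is FALSE (a lie) because Xander is a knave and Uma is a knight.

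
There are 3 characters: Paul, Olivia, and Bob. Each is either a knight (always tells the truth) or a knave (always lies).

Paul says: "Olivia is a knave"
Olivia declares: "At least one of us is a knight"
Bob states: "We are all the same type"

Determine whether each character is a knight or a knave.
Paul is a knave.
Olivia is a knight.
Bob is a knave.

Verification:
- Paul (knave) says "Olivia is a knave" - this is FALSE (a lie) because Olivia is a knight.
- Olivia (knight) says "At least one of us is a knight" - this is TRUE because Olivia is a knight.
- Bob (knave) says "We are all the same type" - this is FALSE (a lie) because Olivia is a knight and Paul and Bob are knaves.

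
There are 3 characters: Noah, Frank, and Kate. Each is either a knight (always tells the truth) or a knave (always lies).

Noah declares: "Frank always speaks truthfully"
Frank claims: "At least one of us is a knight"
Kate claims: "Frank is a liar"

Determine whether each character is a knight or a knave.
Noah is a knight.
Frank is a knight.
Kate is a knave.

Verification:
- Noah (knight) says "Frank always speaks truthfully" - this is TRUE because Frank is a knight.
- Frank (knight) says "At least one of us is a knight" - this is TRUE because Noah and Frank are knights.
- Kate (knave) says "Frank is a liar" - this is FALSE (a lie) because Frank is a knight.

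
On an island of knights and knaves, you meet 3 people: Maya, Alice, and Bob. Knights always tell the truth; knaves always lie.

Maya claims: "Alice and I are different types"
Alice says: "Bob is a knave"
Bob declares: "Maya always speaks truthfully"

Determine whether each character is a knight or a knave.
Maya is a knight.
Alice is a knave.
Bob is a knight.

Verification:
- Maya (knight) says "Alice and I are different types" - this is TRUE because Maya is a knight and Alice is a knave.
- Alice (knave) says "Bob is a knave" - this is FALSE (a lie) because Bob is a knight.
- Bob (knight) says "Maya always speaks truthfully" - this is TRUE because Maya is a knight.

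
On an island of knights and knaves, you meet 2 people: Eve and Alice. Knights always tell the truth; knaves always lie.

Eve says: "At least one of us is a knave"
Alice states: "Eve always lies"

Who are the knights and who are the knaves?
Eve is a knight.
Alice is a knave.

Verification:
- Eve (knight) says "At least one of us is a knave" - this is TRUE because Alice is a knave.
- Alice (knave) says "Eve always lies" - this is FALSE (a lie) because Eve is a knight.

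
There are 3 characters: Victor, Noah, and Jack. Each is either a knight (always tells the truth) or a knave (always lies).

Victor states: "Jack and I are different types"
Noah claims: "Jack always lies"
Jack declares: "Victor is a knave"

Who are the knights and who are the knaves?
Victor is a knight.
Noah is a knight.
Jack is a knave.

Verification:
- Victor (knight) says "Jack and I are different types" - this is TRUE because Victor is a knight and Jack is a knave.
- Noah (knight) says "Jack always lies" - this is TRUE because Jack is a knave.
- Jack (knave) says "Victor is a knave" - this is FALSE (a lie) because Victor is a knight.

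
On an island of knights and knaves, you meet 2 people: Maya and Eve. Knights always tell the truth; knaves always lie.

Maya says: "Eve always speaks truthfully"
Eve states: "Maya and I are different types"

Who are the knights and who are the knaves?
Maya is a knave.
Eve is a knave.

Verification:
- Maya (knave) says "Eve always speaks truthfully" - this is FALSE (a lie) because Eve is a knave.
- Eve (knave) says "Maya and I are different types" - this is FALSE (a lie) because Eve is a knave and Maya is a knave.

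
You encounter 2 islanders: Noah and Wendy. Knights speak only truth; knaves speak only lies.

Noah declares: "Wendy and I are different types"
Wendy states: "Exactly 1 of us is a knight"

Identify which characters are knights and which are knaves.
Noah is a knave.
Wendy is a knave.

Verification:
- Noah (knave) says "Wendy and I are different types" - this is FALSE (a lie) because Noah is a knave and Wendy is a knave.
- Wendy (knave) says "Exactly 1 of us is a knight" - this is FALSE (a lie) because there are 0 knights.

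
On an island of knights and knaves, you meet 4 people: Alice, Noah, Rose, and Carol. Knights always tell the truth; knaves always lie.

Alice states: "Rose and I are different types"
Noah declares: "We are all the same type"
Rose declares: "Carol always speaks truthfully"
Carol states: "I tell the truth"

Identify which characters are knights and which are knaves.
Alice is a knight.
Noah is a knave.
Rose is a knave.
Carol is a knave.

Verification:
- Alice (knight) says "Rose and I are different types" - this is TRUE because Alice is a knight and Rose is a knave.
- Noah (knave) says "We are all the same type" - this is FALSE (a lie) because Alice is a knight and Noah, Rose, and Carol are knaves.
- Rose (knave) says "Carol always speaks truthfully" - this is FALSE (a lie) because Carol is a knave.
- Carol (knave) says "I tell the truth" - this is FALSE (a lie) because Carol is a knave.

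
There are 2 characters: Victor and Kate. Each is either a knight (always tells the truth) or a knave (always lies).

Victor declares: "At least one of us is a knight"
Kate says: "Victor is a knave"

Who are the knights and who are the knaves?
Victor is a knight.
Kate is a knave.

Verification:
- Victor (knight) says "At least one of us is a knight" - this is TRUE because Victor is a knight.
- Kate (knave) says "Victor is a knave" - this is FALSE (a lie) because Victor is a knight.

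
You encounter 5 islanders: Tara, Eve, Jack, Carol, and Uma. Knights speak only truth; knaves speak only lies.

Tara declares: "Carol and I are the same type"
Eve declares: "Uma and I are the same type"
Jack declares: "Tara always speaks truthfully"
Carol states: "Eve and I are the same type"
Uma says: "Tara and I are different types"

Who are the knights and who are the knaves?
Tara is a knave.
Eve is a knight.
Jack is a knave.
Carol is a knight.
Uma is a knight.

Verification:
- Tara (knave) says "Carol and I are the same type" - this is FALSE (a lie) because Tara is a knave and Carol is a knight.
- Eve (knight) says "Uma and I are the same type" - this is TRUE because Eve is a knight and Uma is a knight.
- Jack (knave) says "Tara always speaks truthfully" - this is FALSE (a lie) because Tara is a knave.
- Carol (knight) says "Eve and I are the same type" - this is TRUE because Carol is a knight and Eve is a knight.
- Uma (knight) says "Tara and I are different types" - this is TRUE because Uma is a knight and Tara is a knave.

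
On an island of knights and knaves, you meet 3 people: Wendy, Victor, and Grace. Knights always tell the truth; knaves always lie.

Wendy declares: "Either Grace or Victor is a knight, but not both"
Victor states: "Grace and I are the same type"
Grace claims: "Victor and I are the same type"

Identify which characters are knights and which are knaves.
Wendy is a knave.
Victor is a knight.
Grace is a knight.

Verification:
- Wendy (knave) says "Either Grace or Victor is a knight, but not both" - this is FALSE (a lie) because Grace is a knight and Victor is a knight.
- Victor (knight) says "Grace and I are the same type" - this is TRUE because Victor is a knight and Grace is a knight.
- Grace (knight) says "Victor and I are the same type" - this is TRUE because Grace is a knight and Victor is a knight.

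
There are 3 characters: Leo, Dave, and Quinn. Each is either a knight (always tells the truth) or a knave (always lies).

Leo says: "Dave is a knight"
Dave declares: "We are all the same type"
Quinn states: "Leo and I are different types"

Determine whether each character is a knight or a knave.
Leo is a knave.
Dave is a knave.
Quinn is a knight.

Verification:
- Leo (knave) says "Dave is a knight" - this is FALSE (a lie) because Dave is a knave.
- Dave (knave) says "We are all the same type" - this is FALSE (a lie) because Quinn is a knight and Leo and Dave are knaves.
- Quinn (knight) says "Leo and I are different types" - this is TRUE because Quinn is a knight and Leo is a knave.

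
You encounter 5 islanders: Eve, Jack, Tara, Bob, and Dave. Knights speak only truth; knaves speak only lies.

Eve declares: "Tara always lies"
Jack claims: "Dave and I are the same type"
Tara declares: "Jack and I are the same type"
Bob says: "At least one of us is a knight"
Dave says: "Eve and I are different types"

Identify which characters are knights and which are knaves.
Eve is a knave.
Jack is a knight.
Tara is a knight.
Bob is a knight.
Dave is a knight.

Verification:
- Eve (knave) says "Tara always lies" - this is FALSE (a lie) because Tara is a knight.
- Jack (knight) says "Dave and I are the same type" - this is TRUE because Jack is a knight and Dave is a knight.
- Tara (knight) says "Jack and I are the same type" - this is TRUE because Tara is a knight and Jack is a knight.
- Bob (knight) says "At least one of us is a knight" - this is TRUE because Jack, Tara, Bob, and Dave are knights.
- Dave (knight) says "Eve and I are different types" - this is TRUE because Dave is a knight and Eve is a knave.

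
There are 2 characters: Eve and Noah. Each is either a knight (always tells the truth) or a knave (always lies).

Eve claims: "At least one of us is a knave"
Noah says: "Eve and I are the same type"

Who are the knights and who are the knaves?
Eve is a knight.
Noah is a knave.

Verification:
- Eve (knight) says "At least one of us is a knave" - this is TRUE because Noah is a knave.
- Noah (knave) says "Eve and I are the same type" - this is FALSE (a lie) because Noah is a knave and Eve is a knight.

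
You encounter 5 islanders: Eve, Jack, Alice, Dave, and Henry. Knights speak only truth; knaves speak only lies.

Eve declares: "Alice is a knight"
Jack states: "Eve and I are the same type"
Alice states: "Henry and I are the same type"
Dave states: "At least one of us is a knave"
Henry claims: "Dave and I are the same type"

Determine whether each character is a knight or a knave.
Eve is a knight.
Jack is a knave.
Alice is a knight.
Dave is a knight.
Henry is a knight.

Verification:
- Eve (knight) says "Alice is a knight" - this is TRUE because Alice is a knight.
- Jack (knave) says "Eve and I are the same type" - this is FALSE (a lie) because Jack is a knave and Eve is a knight.
- Alice (knight) says "Henry and I are the same type" - this is TRUE because Alice is a knight and Henry is a knight.
- Dave (knight) says "At least one of us is a knave" - this is TRUE because Jack is a knave.
- Henry (knight) says "Dave and I are the same type" - this is TRUE because Henry is a knight and Dave is a knight.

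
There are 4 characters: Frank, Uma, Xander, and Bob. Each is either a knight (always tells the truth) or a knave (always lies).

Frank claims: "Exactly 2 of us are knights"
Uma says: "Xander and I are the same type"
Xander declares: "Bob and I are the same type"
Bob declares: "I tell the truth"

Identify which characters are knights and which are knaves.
Frank is a knave.
Uma is a knight.
Xander is a knight.
Bob is a knight.

Verification:
- Frank (knave) says "Exactly 2 of us are knights" - this is FALSE (a lie) because there are 3 knights.
- Uma (knight) says "Xander and I are the same type" - this is TRUE because Uma is a knight and Xander is a knight.
- Xander (knight) says "Bob and I are the same type" - this is TRUE because Xander is a knight and Bob is a knight.
- Bob (knight) says "I tell the truth" - this is TRUE because Bob is a knight.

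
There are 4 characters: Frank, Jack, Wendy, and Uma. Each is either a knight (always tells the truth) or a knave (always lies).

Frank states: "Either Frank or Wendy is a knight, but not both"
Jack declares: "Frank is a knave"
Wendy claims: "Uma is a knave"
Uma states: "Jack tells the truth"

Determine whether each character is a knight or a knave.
Frank is a knave.
Jack is a knight.
Wendy is a knave.
Uma is a knight.

Verification:
- Frank (knave) says "Either Frank or Wendy is a knight, but not both" - this is FALSE (a lie) because Frank is a knave and Wendy is a knave.
- Jack (knight) says "Frank is a knave" - this is TRUE because Frank is a knave.
- Wendy (knave) says "Uma is a knave" - this is FALSE (a lie) because Uma is a knight.
- Uma (knight) says "Jack tells the truth" - this is TRUE because Jack is a knight.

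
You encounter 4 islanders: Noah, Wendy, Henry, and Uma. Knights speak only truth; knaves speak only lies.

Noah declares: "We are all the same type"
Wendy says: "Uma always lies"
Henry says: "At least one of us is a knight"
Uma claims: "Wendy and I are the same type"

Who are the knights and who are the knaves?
Noah is a knave.
Wendy is a knight.
Henry is a knight.
Uma is a knave.

Verification:
- Noah (knave) says "We are all the same type" - this is FALSE (a lie) because Wendy and Henry are knights and Noah and Uma are knaves.
- Wendy (knight) says "Uma always lies" - this is TRUE because Uma is a knave.
- Henry (knight) says "At least one of us is a knight" - this is TRUE because Wendy and Henry are knights.
- Uma (knave) says "Wendy and I are the same type" - this is FALSE (a lie) because Uma is a knave and Wendy is a knight.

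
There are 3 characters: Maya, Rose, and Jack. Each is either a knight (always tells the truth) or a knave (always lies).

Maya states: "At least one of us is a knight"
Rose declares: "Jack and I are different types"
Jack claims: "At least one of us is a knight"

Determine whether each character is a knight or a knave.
Maya is a knave.
Rose is a knave.
Jack is a knave.

Verification:
- Maya (knave) says "At least one of us is a knight" - this is FALSE (a lie) because no one is a knight.
- Rose (knave) says "Jack and I are different types" - this is FALSE (a lie) because Rose is a knave and Jack is a knave.
- Jack (knave) says "At least one of us is a knight" - this is FALSE (a lie) because no one is a knight.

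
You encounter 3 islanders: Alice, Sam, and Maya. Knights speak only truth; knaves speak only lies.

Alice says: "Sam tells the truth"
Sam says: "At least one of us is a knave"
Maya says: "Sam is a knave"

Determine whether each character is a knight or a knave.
Alice is a knight.
Sam is a knight.
Maya is a knave.

Verification:
- Alice (knight) says "Sam tells the truth" - this is TRUE because Sam is a knight.
- Sam (knight) says "At least one of us is a knave" - this is TRUE because Maya is a knave.
- Maya (knave) says "Sam is a knave" - this is FALSE (a lie) because Sam is a knight.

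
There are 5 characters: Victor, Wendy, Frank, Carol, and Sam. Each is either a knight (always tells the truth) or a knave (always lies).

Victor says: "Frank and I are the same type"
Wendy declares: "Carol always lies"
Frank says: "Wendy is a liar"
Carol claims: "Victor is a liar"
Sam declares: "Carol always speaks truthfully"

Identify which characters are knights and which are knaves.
Victor is a knave.
Wendy is a knave.
Frank is a knight.
Carol is a knight.
Sam is a knight.

Verification:
- Victor (knave) says "Frank and I are the same type" - this is FALSE (a lie) because Victor is a knave and Frank is a knight.
- Wendy (knave) says "Carol always lies" - this is FALSE (a lie) because Carol is a knight.
- Frank (knight) says "Wendy is a liar" - this is TRUE because Wendy is a knave.
- Carol (knight) says "Victor is a liar" - this is TRUE because Victor is a knave.
- Sam (knight) says "Carol always speaks truthfully" - this is TRUE because Carol is a knight.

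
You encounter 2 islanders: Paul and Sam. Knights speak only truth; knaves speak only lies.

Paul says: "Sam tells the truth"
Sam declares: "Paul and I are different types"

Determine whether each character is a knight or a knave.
Paul is a knave.
Sam is a knave.

Verification:
- Paul (knave) says "Sam tells the truth" - this is FALSE (a lie) because Sam is a knave.
- Sam (knave) says "Paul and I are different types" - this is FALSE (a lie) because Sam is a knave and Paul is a knave.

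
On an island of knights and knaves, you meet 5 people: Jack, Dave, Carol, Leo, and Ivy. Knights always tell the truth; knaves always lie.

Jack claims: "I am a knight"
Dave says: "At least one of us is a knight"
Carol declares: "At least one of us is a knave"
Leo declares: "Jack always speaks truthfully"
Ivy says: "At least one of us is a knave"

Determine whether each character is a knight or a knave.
Jack is a knave.
Dave is a knight.
Carol is a knight.
Leo is a knave.
Ivy is a knight.

Verification:
- Jack (knave) says "I am a knight" - this is FALSE (a lie) because Jack is a knave.
- Dave (knight) says "At least one of us is a knight" - this is TRUE because Dave, Carol, and Ivy are knights.
- Carol (knight) says "At least one of us is a knave" - this is TRUE because Jack and Leo are knaves.
- Leo (knave) says "Jack always speaks truthfully" - this is FALSE (a lie) because Jack is a knave.
- Ivy (knight) says "At least one of us is a knave" - this is TRUE because Jack and Leo are knaves.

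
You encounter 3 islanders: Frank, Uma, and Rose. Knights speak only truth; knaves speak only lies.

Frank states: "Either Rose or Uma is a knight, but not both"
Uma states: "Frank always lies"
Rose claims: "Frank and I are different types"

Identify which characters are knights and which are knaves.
Frank is a knave.
Uma is a knight.
Rose is a knight.

Verification:
- Frank (knave) says "Either Rose or Uma is a knight, but not both" - this is FALSE (a lie) because Rose is a knight and Uma is a knight.
- Uma (knight) says "Frank always lies" - this is TRUE because Frank is a knave.
- Rose (knight) says "Frank and I are different types" - this is TRUE because Rose is a knight and Frank is a knave.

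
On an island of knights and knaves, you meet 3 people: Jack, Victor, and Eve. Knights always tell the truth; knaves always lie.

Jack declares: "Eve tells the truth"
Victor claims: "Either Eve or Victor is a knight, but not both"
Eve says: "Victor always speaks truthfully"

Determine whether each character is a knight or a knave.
Jack is a knave.
Victor is a knave.
Eve is a knave.

Verification:
- Jack (knave) says "Eve tells the truth" - this is FALSE (a lie) because Eve is a knave.
- Victor (knave) says "Either Eve or Victor is a knight, but not both" - this is FALSE (a lie) because Eve is a knave and Victor is a knave.
- Eve (knave) says "Victor always speaks truthfully" - this is FALSE (a lie) because Victor is a knave.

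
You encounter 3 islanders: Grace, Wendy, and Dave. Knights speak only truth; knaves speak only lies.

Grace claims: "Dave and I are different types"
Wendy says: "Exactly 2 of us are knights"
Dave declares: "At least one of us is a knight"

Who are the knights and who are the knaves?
Grace is a knave.
Wendy is a knave.
Dave is a knave.

Verification:
- Grace (knave) says "Dave and I are different types" - this is FALSE (a lie) because Grace is a knave and Dave is a knave.
- Wendy (knave) says "Exactly 2 of us are knights" - this is FALSE (a lie) because there are 0 knights.
- Dave (knave) says "At least one of us is a knight" - this is FALSE (a lie) because no one is a knight.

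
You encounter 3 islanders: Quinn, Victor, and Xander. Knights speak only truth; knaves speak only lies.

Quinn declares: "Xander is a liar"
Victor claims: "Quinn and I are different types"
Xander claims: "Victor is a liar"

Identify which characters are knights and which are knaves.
Quinn is a knave.
Victor is a knave.
Xander is a knight.

Verification:
- Quinn (knave) says "Xander is a liar" - this is FALSE (a lie) because Xander is a knight.
- Victor (knave) says "Quinn and I are different types" - this is FALSE (a lie) because Victor is a knave and Quinn is a knave.
- Xander (knight) says "Victor is a liar" - this is TRUE because Victor is a knave.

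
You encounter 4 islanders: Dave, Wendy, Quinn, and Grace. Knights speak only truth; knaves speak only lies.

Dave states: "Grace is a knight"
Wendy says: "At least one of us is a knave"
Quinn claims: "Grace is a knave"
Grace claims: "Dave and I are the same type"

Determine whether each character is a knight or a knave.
Dave is a knight.
Wendy is a knight.
Quinn is a knave.
Grace is a knight.

Verification:
- Dave (knight) says "Grace is a knight" - this is TRUE because Grace is a knight.
- Wendy (knight) says "At least one of us is a knave" - this is TRUE because Quinn is a knave.
- Quinn (knave) says "Grace is a knave" - this is FALSE (a lie) because Grace is a knight.
- Grace (knight) says "Dave and I are the same type" - this is TRUE because Grace is a knight and Dave is a knight.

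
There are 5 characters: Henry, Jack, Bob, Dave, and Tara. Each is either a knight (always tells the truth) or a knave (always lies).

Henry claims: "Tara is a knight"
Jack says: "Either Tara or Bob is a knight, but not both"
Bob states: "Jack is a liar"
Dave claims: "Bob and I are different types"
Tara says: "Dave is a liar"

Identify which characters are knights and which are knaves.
Henry is a knight.
Jack is a knight.
Bob is a knave.
Dave is a knave.
Tara is a knight.

Verification:
- Henry (knight) says "Tara is a knight" - this is TRUE because Tara is a knight.
- Jack (knight) says "Either Tara or Bob is a knight, but not both" - this is TRUE because Tara is a knight and Bob is a knave.
- Bob (knave) says "Jack is a liar" - this is FALSE (a lie) because Jack is a knight.
- Dave (knave) says "Bob and I are different types" - this is FALSE (a lie) because Dave is a knave and Bob is a knave.
- Tara (knight) says "Dave is a liar" - this is TRUE because Dave is a knave.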